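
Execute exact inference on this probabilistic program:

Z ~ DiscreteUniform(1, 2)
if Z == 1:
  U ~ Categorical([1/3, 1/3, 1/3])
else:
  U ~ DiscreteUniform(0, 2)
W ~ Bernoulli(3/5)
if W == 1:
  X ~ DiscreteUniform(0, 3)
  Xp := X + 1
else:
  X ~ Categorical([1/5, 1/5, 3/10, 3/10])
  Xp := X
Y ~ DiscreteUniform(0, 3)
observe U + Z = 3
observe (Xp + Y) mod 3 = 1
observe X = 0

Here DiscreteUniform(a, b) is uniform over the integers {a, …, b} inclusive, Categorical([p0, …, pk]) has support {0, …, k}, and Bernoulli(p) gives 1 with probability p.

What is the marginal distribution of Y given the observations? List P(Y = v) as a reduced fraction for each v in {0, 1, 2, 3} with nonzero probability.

P(Y=0) = 15/38, P(Y=1) = 4/19, P(Y=3) = 15/38

Enumerate traces; 6 have nonzero weight after conditioning:
  (Z=1, U=2, W=0, X=0, Y=1) weight 1/300
  (Z=1, U=2, W=1, X=0, Y=0) weight 1/160
  (Z=1, U=2, W=1, X=0, Y=3) weight 1/160
  (Z=2, U=1, W=0, X=0, Y=1) weight 1/300
  (Z=2, U=1, W=1, X=0, Y=0) weight 1/160
  (Z=2, U=1, W=1, X=0, Y=3) weight 1/160
Group by Y:
  weight(Y=0) = 1/80
  weight(Y=1) = 1/150
  weight(Y=3) = 1/80
Total weight = 1/80 + 1/150 + 1/80 = 19/600
P(Y=0 | obs) = 1/80 / 19/600 = 15/38
P(Y=1 | obs) = 1/150 / 19/600 = 4/19
P(Y=3 | obs) = 1/80 / 19/600 = 15/38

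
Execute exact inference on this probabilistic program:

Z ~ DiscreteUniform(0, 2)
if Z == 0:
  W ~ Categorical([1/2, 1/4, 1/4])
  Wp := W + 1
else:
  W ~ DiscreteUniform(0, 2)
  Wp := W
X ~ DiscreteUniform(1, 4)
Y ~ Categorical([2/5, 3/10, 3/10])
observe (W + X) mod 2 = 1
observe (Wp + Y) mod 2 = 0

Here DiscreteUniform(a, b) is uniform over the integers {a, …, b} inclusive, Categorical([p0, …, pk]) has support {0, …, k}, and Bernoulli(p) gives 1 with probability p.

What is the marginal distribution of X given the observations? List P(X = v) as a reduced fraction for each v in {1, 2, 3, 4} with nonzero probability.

P(X=1) = 139/368, P(X=2) = 45/368, P(X=3) = 139/368, P(X=4) = 45/368

Enumerate traces; 28 have nonzero weight after conditioning:
  (Z=0, W=0, X=1, Y=1) weight 1/80
  (Z=0, W=0, X=3, Y=1) weight 1/80
  (Z=0, W=1, X=2, Y=0) weight 1/120
  (Z=0, W=1, X=2, Y=2) weight 1/160
  (Z=0, W=1, X=4, Y=0) weight 1/120
  (Z=0, W=1, X=4, Y=2) weight 1/160
  (Z=0, W=2, X=1, Y=1) weight 1/160
  (Z=0, W=2, X=3, Y=1) weight 1/160
  … 20 more
Group by X:
  weight(X=1) = 139/1440
  weight(X=2) = 1/32
  weight(X=3) = 139/1440
  weight(X=4) = 1/32
Total weight = 139/1440 + 1/32 + 139/1440 + 1/32 = 23/90
P(X=1 | obs) = 139/1440 / 23/90 = 139/368
P(X=2 | obs) = 1/32 / 23/90 = 45/368
P(X=3 | obs) = 139/1440 / 23/90 = 139/368
P(X=4 | obs) = 1/32 / 23/90 = 45/368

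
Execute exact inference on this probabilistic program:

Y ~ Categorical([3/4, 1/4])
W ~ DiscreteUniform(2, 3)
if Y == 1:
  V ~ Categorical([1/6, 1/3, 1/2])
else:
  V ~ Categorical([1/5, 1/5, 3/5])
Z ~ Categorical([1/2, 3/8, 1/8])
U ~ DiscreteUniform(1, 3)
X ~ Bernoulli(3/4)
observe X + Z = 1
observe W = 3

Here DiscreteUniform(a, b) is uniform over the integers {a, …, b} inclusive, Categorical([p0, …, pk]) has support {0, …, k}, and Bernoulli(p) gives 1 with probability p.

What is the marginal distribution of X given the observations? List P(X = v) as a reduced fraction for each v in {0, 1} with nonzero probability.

P(X=0) = 1/5, P(X=1) = 4/5

Enumerate traces; 36 have nonzero weight after conditioning:
  (Y=0, W=3, V=0, Z=0, U=1, X=1) weight 3/320
  (Y=0, W=3, V=0, Z=0, U=2, X=1) weight 3/320
  (Y=0, W=3, V=0, Z=0, U=3, X=1) weight 3/320
  (Y=0, W=3, V=0, Z=1, U=1, X=0) weight 3/1280
  (Y=0, W=3, V=0, Z=1, U=2, X=0) weight 3/1280
  (Y=0, W=3, V=0, Z=1, U=3, X=0) weight 3/1280
  (Y=0, W=3, V=1, Z=0, U=1, X=1) weight 3/320
  (Y=0, W=3, V=1, Z=0, U=2, X=1) weight 3/320
  … 28 more
Group by X:
  weight(X=0) = 3/64
  weight(X=1) = 3/16
Total weight = 3/64 + 3/16 = 15/64
P(X=0 | obs) = 3/64 / 15/64 = 1/5
P(X=1 | obs) = 3/16 / 15/64 = 4/5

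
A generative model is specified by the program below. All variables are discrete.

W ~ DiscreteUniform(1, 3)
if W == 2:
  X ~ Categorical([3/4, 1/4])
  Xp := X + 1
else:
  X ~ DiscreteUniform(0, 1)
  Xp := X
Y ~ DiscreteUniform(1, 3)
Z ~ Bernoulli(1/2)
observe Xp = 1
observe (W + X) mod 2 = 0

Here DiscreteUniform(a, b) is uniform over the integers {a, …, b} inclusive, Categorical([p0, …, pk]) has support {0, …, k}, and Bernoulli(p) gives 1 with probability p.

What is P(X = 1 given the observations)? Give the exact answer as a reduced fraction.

Enumerate traces; 18 have nonzero weight after conditioning:
  (W=1, X=1, Y=1, Z=0) weight 1/36
  (W=1, X=1, Y=1, Z=1) weight 1/36
  (W=1, X=1, Y=2, Z=0) weight 1/36
  (W=1, X=1, Y=2, Z=1) weight 1/36
  (W=1, X=1, Y=3, Z=0) weight 1/36
  (W=1, X=1, Y=3, Z=1) weight 1/36
  (W=2, X=0, Y=1, Z=0) weight 1/24
  (W=2, X=0, Y=1, Z=1) weight 1/24
  … 10 more
Group by X:
  weight(X=0) = 1/4
  weight(X=1) = 1/3
Total weight = 1/4 + 1/3 = 7/12
P(X=0 | obs) = 1/4 / 7/12 = 3/7
P(X=1 | obs) = 1/3 / 7/12 = 4/7

P(X = 1 | obs) = 4/7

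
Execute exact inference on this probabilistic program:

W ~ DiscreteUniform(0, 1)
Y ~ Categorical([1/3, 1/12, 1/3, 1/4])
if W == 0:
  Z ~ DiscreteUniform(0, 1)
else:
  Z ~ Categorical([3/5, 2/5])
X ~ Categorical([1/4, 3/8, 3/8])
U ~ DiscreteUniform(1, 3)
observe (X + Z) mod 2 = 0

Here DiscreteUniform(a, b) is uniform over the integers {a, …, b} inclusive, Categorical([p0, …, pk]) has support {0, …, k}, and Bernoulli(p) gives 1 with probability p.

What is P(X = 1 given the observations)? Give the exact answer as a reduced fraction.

Enumerate traces; 72 have nonzero weight after conditioning:
  (W=0, Y=0, Z=0, X=0, U=1) weight 1/144
  (W=0, Y=0, Z=0, X=0, U=2) weight 1/144
  (W=0, Y=0, Z=0, X=0, U=3) weight 1/144
  (W=0, Y=0, Z=0, X=2, U=1) weight 1/96
  (W=0, Y=0, Z=0, X=2, U=2) weight 1/96
  (W=0, Y=0, Z=0, X=2, U=3) weight 1/96
  (W=0, Y=0, Z=1, X=1, U=1) weight 1/96
  (W=0, Y=0, Z=1, X=1, U=2) weight 1/96
  … 64 more
Group by X:
  weight(X=0) = 11/80
  weight(X=1) = 27/160
  weight(X=2) = 33/160
Total weight = 11/80 + 27/160 + 33/160 = 41/80
P(X=0 | obs) = 11/80 / 41/80 = 11/41
P(X=1 | obs) = 27/160 / 41/80 = 27/82
P(X=2 | obs) = 33/160 / 41/80 = 33/82

P(X = 1 | obs) = 27/82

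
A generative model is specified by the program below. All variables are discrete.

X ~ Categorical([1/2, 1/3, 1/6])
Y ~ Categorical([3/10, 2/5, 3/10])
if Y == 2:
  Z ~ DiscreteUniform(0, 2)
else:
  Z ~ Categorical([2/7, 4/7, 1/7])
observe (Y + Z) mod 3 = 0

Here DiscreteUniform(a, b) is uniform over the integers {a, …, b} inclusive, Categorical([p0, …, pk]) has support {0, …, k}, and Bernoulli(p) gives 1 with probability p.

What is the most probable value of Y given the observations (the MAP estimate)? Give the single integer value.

Enumerate traces; 9 have nonzero weight after conditioning:
  (X=0, Y=0, Z=0) weight 3/70
  (X=0, Y=1, Z=2) weight 1/35
  (X=0, Y=2, Z=1) weight 1/20
  (X=1, Y=0, Z=0) weight 1/35
  (X=1, Y=1, Z=2) weight 2/105
  (X=1, Y=2, Z=1) weight 1/30
  (X=2, Y=0, Z=0) weight 1/70
  (X=2, Y=1, Z=2) weight 1/105
  … 1 more
Group by Y:
  weight(Y=0) = 3/35
  weight(Y=1) = 2/35
  weight(Y=2) = 1/10
Total weight = 3/35 + 2/35 + 1/10 = 17/70
P(Y=0 | obs) = 3/35 / 17/70 = 6/17
P(Y=1 | obs) = 2/35 / 17/70 = 4/17
P(Y=2 | obs) = 1/10 / 17/70 = 7/17
argmax = 2

argmax_v P(Y = v | obs) = 2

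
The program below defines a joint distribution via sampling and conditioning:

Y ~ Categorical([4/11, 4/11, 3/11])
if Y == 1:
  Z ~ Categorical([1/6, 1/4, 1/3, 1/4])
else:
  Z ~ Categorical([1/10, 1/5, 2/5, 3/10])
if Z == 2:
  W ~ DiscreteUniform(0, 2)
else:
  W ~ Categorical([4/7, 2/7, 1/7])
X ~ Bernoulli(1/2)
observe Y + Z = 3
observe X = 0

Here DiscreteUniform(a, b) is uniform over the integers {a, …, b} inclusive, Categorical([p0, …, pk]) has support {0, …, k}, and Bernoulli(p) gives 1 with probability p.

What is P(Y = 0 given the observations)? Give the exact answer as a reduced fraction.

P(Y = 0 | obs) = 18/47

Enumerate traces; 9 have nonzero weight after conditioning:
  (Y=0, Z=3, W=0, X=0) weight 12/385
  (Y=0, Z=3, W=1, X=0) weight 6/385
  (Y=0, Z=3, W=2, X=0) weight 3/385
  (Y=1, Z=2, W=0, X=0) weight 2/99
  (Y=1, Z=2, W=1, X=0) weight 2/99
  (Y=1, Z=2, W=2, X=0) weight 2/99
  (Y=2, Z=1, W=0, X=0) weight 6/385
  (Y=2, Z=1, W=1, X=0) weight 3/385
  … 1 more
Group by Y:
  weight(Y=0) = 3/55
  weight(Y=1) = 2/33
  weight(Y=2) = 3/110
Total weight = 3/55 + 2/33 + 3/110 = 47/330
P(Y=0 | obs) = 3/55 / 47/330 = 18/47
P(Y=1 | obs) = 2/33 / 47/330 = 20/47
P(Y=2 | obs) = 3/110 / 47/330 = 9/47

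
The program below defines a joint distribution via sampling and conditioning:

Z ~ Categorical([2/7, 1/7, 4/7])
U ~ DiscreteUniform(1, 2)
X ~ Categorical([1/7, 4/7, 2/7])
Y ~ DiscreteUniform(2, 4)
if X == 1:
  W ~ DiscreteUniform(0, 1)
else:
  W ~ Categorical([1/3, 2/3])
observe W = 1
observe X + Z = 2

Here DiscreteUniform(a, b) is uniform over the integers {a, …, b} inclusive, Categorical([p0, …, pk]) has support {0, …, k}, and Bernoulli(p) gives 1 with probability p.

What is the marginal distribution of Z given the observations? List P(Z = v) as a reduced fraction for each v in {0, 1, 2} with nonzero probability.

P(Z=0) = 4/11, P(Z=1) = 3/11, P(Z=2) = 4/11

Enumerate traces; 18 have nonzero weight after conditioning:
  (Z=0, U=1, X=2, Y=2, W=1) weight 4/441
  (Z=0, U=1, X=2, Y=3, W=1) weight 4/441
  (Z=0, U=1, X=2, Y=4, W=1) weight 4/441
  (Z=0, U=2, X=2, Y=2, W=1) weight 4/441
  (Z=0, U=2, X=2, Y=3, W=1) weight 4/441
  (Z=0, U=2, X=2, Y=4, W=1) weight 4/441
  (Z=1, U=1, X=1, Y=2, W=1) weight 1/147
  (Z=1, U=1, X=1, Y=3, W=1) weight 1/147
  (Z=2, U=1, X=0, Y=2, W=1) weight 4/441
  … 9 more
Group by Z:
  weight(Z=0) = 8/147
  weight(Z=1) = 2/49
  weight(Z=2) = 8/147
Total weight = 8/147 + 2/49 + 8/147 = 22/147
P(Z=0 | obs) = 8/147 / 22/147 = 4/11
P(Z=1 | obs) = 2/49 / 22/147 = 3/11
P(Z=2 | obs) = 8/147 / 22/147 = 4/11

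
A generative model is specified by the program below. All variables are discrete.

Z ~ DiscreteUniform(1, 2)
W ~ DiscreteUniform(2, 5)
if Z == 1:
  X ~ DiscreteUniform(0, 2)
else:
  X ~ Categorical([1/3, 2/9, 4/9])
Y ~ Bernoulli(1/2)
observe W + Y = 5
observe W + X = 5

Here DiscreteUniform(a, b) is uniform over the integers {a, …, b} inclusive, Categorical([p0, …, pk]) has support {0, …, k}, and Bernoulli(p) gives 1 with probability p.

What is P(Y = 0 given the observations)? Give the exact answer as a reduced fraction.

P(Y = 0 | obs) = 6/11

Enumerate traces; 4 have nonzero weight after conditioning:
  (Z=1, W=4, X=1, Y=1) weight 1/48
  (Z=1, W=5, X=0, Y=0) weight 1/48
  (Z=2, W=4, X=1, Y=1) weight 1/72
  (Z=2, W=5, X=0, Y=0) weight 1/48
Group by Y:
  weight(Y=0) = 1/24
  weight(Y=1) = 5/144
Total weight = 1/24 + 5/144 = 11/144
P(Y=0 | obs) = 1/24 / 11/144 = 6/11
P(Y=1 | obs) = 5/144 / 11/144 = 5/11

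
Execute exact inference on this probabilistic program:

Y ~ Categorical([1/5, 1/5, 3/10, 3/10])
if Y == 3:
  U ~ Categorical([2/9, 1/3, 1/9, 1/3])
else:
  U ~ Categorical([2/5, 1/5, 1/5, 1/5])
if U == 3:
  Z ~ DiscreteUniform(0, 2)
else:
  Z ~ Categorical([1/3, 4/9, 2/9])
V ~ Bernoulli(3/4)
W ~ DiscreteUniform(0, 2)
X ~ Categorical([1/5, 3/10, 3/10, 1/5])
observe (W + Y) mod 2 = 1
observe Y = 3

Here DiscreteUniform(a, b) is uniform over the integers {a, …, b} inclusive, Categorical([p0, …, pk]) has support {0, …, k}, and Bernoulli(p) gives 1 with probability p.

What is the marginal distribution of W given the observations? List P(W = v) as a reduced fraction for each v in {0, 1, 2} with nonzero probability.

Enumerate traces; 192 have nonzero weight after conditioning:
  (Y=3, U=0, Z=0, V=0, W=0, X=0) weight 1/2700
  (Y=3, U=0, Z=0, V=0, W=0, X=1) weight 1/1800
  (Y=3, U=0, Z=0, V=0, W=0, X=2) weight 1/1800
  (Y=3, U=0, Z=0, V=0, W=0, X=3) weight 1/2700
  (Y=3, U=0, Z=0, V=0, W=2, X=0) weight 1/2700
  (Y=3, U=0, Z=0, V=0, W=2, X=1) weight 1/1800
  (Y=3, U=0, Z=0, V=0, W=2, X=2) weight 1/1800
  (Y=3, U=0, Z=0, V=0, W=2, X=3) weight 1/2700
  … 184 more
Group by W:
  weight(W=0) = 1/10
  weight(W=2) = 1/10
Total weight = 1/10 + 1/10 = 1/5
P(W=0 | obs) = 1/10 / 1/5 = 1/2
P(W=2 | obs) = 1/10 / 1/5 = 1/2

P(W=0) = 1/2, P(W=2) = 1/2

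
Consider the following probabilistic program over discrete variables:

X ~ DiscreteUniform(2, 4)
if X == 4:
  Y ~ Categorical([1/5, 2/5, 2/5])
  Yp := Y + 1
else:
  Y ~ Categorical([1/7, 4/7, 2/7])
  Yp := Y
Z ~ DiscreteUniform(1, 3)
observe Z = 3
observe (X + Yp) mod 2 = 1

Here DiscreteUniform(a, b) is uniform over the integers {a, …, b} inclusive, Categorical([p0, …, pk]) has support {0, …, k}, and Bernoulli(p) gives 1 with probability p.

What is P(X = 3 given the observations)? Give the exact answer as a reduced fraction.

Enumerate traces; 5 have nonzero weight after conditioning:
  (X=2, Y=1, Z=3) weight 4/63
  (X=3, Y=0, Z=3) weight 1/63
  (X=3, Y=2, Z=3) weight 2/63
  (X=4, Y=0, Z=3) weight 1/45
  (X=4, Y=2, Z=3) weight 2/45
Group by X:
  weight(X=2) = 4/63
  weight(X=3) = 1/21
  weight(X=4) = 1/15
Total weight = 4/63 + 1/21 + 1/15 = 8/45
P(X=2 | obs) = 4/63 / 8/45 = 5/14
P(X=3 | obs) = 1/21 / 8/45 = 15/56
P(X=4 | obs) = 1/15 / 8/45 = 3/8

P(X = 3 | obs) = 15/56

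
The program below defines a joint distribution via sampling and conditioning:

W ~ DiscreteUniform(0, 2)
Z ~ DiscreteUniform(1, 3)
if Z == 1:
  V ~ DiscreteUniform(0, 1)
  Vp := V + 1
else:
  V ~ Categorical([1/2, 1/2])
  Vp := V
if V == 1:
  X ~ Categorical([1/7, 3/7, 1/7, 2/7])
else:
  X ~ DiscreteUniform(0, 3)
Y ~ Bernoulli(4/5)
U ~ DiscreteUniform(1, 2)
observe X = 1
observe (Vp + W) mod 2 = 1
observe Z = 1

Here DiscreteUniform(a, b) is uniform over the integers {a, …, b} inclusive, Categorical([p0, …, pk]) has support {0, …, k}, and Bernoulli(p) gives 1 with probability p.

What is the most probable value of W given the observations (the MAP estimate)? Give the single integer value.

Enumerate traces; 12 have nonzero weight after conditioning:
  (W=0, Z=1, V=0, X=1, Y=0, U=1) weight 1/720
  (W=0, Z=1, V=0, X=1, Y=0, U=2) weight 1/720
  (W=0, Z=1, V=0, X=1, Y=1, U=1) weight 1/180
  (W=0, Z=1, V=0, X=1, Y=1, U=2) weight 1/180
  (W=1, Z=1, V=1, X=1, Y=0, U=1) weight 1/420
  (W=1, Z=1, V=1, X=1, Y=0, U=2) weight 1/420
  (W=1, Z=1, V=1, X=1, Y=1, U=1) weight 1/105
  (W=1, Z=1, V=1, X=1, Y=1, U=2) weight 1/105
  (W=2, Z=1, V=0, X=1, Y=0, U=1) weight 1/720
  … 3 more
Group by W:
  weight(W=0) = 1/72
  weight(W=1) = 1/42
  weight(W=2) = 1/72
Total weight = 1/72 + 1/42 + 1/72 = 13/252
P(W=0 | obs) = 1/72 / 13/252 = 7/26
P(W=1 | obs) = 1/42 / 13/252 = 6/13
P(W=2 | obs) = 1/72 / 13/252 = 7/26
argmax = 1

argmax_v P(W = v | obs) = 1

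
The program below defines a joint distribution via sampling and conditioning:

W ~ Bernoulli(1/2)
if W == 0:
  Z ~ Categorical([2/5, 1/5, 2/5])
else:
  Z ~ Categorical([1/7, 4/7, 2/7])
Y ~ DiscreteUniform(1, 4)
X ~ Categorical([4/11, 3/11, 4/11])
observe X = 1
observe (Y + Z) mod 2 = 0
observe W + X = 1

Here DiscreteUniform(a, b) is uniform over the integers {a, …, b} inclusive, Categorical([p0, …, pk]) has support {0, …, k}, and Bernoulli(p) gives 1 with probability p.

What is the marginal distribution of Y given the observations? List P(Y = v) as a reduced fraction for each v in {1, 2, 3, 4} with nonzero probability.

Enumerate traces; 6 have nonzero weight after conditioning:
  (W=0, Z=0, Y=2, X=1) weight 3/220
  (W=0, Z=0, Y=4, X=1) weight 3/220
  (W=0, Z=1, Y=1, X=1) weight 3/440
  (W=0, Z=1, Y=3, X=1) weight 3/440
  (W=0, Z=2, Y=2, X=1) weight 3/220
  (W=0, Z=2, Y=4, X=1) weight 3/220
Group by Y:
  weight(Y=1) = 3/440
  weight(Y=2) = 3/110
  weight(Y=3) = 3/440
  weight(Y=4) = 3/110
Total weight = 3/440 + 3/110 + 3/440 + 3/110 = 3/44
P(Y=1 | obs) = 3/440 / 3/44 = 1/10
P(Y=2 | obs) = 3/110 / 3/44 = 2/5
P(Y=3 | obs) = 3/440 / 3/44 = 1/10
P(Y=4 | obs) = 3/110 / 3/44 = 2/5

P(Y=1) = 1/10, P(Y=2) = 2/5, P(Y=3) = 1/10, P(Y=4) = 2/5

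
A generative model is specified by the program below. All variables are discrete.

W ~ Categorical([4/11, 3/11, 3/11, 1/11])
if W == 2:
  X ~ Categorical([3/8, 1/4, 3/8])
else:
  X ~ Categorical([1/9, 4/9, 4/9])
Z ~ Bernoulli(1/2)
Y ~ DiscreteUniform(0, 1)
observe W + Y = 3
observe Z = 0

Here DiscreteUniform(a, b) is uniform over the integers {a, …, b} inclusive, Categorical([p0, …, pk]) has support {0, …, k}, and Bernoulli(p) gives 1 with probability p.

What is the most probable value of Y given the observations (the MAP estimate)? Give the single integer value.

argmax_v P(Y = v | obs) = 1

Enumerate traces; 6 have nonzero weight after conditioning:
  (W=2, X=0, Z=0, Y=1) weight 9/352
  (W=2, X=1, Z=0, Y=1) weight 3/176
  (W=2, X=2, Z=0, Y=1) weight 9/352
  (W=3, X=0, Z=0, Y=0) weight 1/396
  (W=3, X=1, Z=0, Y=0) weight 1/99
  (W=3, X=2, Z=0, Y=0) weight 1/99
Group by Y:
  weight(Y=0) = 1/44
  weight(Y=1) = 3/44
Total weight = 1/44 + 3/44 = 1/11
P(Y=0 | obs) = 1/44 / 1/11 = 1/4
P(Y=1 | obs) = 3/44 / 1/11 = 3/4
argmax = 1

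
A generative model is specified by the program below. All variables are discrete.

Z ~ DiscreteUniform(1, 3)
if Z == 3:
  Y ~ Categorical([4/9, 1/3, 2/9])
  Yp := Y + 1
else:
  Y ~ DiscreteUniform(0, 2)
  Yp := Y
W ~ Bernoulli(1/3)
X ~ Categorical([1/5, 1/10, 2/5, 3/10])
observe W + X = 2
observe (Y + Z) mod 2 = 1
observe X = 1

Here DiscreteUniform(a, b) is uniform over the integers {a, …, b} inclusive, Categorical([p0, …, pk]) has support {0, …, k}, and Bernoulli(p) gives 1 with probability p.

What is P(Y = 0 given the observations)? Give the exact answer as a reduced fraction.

P(Y = 0 | obs) = 7/15

Enumerate traces; 5 have nonzero weight after conditioning:
  (Z=1, Y=0, W=1, X=1) weight 1/270
  (Z=1, Y=2, W=1, X=1) weight 1/270
  (Z=2, Y=1, W=1, X=1) weight 1/270
  (Z=3, Y=0, W=1, X=1) weight 2/405
  (Z=3, Y=2, W=1, X=1) weight 1/405
Group by Y:
  weight(Y=0) = 7/810
  weight(Y=1) = 1/270
  weight(Y=2) = 1/162
Total weight = 7/810 + 1/270 + 1/162 = 1/54
P(Y=0 | obs) = 7/810 / 1/54 = 7/15
P(Y=1 | obs) = 1/270 / 1/54 = 1/5
P(Y=2 | obs) = 1/162 / 1/54 = 1/3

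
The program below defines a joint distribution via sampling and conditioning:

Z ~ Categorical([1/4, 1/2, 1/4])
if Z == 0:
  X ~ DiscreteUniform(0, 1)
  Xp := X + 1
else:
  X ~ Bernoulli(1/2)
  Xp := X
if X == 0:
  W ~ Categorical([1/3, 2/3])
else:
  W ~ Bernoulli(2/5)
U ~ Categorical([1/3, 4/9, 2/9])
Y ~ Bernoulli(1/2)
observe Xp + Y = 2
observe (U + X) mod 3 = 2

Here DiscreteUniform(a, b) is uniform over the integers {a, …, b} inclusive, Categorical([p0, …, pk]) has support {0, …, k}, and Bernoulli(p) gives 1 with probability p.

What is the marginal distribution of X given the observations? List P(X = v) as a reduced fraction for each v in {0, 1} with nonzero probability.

P(X=0) = 1/9, P(X=1) = 8/9

Enumerate traces; 8 have nonzero weight after conditioning:
  (Z=0, X=0, W=0, U=2, Y=1) weight 1/216
  (Z=0, X=0, W=1, U=2, Y=1) weight 1/108
  (Z=0, X=1, W=0, U=1, Y=0) weight 1/60
  (Z=0, X=1, W=1, U=1, Y=0) weight 1/90
  (Z=1, X=1, W=0, U=1, Y=1) weight 1/30
  (Z=1, X=1, W=1, U=1, Y=1) weight 1/45
  (Z=2, X=1, W=0, U=1, Y=1) weight 1/60
  (Z=2, X=1, W=1, U=1, Y=1) weight 1/90
Group by X:
  weight(X=0) = 1/72
  weight(X=1) = 1/9
Total weight = 1/72 + 1/9 = 1/8
P(X=0 | obs) = 1/72 / 1/8 = 1/9
P(X=1 | obs) = 1/9 / 1/8 = 8/9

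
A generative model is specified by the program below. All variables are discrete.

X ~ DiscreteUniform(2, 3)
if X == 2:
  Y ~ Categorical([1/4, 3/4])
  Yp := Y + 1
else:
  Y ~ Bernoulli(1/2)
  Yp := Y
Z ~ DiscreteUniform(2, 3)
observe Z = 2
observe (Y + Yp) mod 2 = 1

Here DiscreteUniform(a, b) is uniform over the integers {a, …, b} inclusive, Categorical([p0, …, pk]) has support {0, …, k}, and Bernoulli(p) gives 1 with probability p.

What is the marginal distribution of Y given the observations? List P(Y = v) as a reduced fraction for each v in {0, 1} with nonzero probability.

Enumerate traces; 2 have nonzero weight after conditioning:
  (X=2, Y=0, Z=2) weight 1/16
  (X=2, Y=1, Z=2) weight 3/16
Group by Y:
  weight(Y=0) = 1/16
  weight(Y=1) = 3/16
Total weight = 1/16 + 3/16 = 1/4
P(Y=0 | obs) = 1/16 / 1/4 = 1/4
P(Y=1 | obs) = 3/16 / 1/4 = 3/4

P(Y=0) = 1/4, P(Y=1) = 3/4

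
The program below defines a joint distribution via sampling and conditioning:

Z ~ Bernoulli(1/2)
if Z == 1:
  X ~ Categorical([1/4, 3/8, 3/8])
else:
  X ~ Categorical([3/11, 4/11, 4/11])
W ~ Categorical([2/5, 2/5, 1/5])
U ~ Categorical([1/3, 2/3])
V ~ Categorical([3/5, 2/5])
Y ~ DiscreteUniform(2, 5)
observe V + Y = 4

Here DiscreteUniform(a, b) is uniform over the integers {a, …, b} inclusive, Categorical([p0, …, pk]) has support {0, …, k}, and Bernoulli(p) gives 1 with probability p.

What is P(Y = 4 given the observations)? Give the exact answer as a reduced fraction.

P(Y = 4 | obs) = 3/5

Enumerate traces; 72 have nonzero weight after conditioning:
  (Z=0, X=0, W=0, U=0, V=0, Y=4) weight 3/1100
  (Z=0, X=0, W=0, U=0, V=1, Y=3) weight 1/550
  (Z=0, X=0, W=0, U=1, V=0, Y=4) weight 3/550
  (Z=0, X=0, W=0, U=1, V=1, Y=3) weight 1/275
  (Z=0, X=0, W=1, U=0, V=0, Y=4) weight 3/1100
  (Z=0, X=0, W=1, U=0, V=1, Y=3) weight 1/550
  (Z=0, X=0, W=1, U=1, V=0, Y=4) weight 3/550
  (Z=0, X=0, W=1, U=1, V=1, Y=3) weight 1/275
  … 64 more
Group by Y:
  weight(Y=3) = 1/10
  weight(Y=4) = 3/20
Total weight = 1/10 + 3/20 = 1/4
P(Y=3 | obs) = 1/10 / 1/4 = 2/5
P(Y=4 | obs) = 3/20 / 1/4 = 3/5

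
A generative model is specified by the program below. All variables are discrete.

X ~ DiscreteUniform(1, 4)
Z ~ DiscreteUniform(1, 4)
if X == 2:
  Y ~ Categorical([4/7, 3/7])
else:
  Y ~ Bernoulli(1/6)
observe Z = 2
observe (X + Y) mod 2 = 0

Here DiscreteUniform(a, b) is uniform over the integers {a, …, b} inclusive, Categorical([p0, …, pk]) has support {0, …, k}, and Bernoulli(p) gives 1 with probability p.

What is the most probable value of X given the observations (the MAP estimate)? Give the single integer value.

Enumerate traces; 4 have nonzero weight after conditioning:
  (X=1, Z=2, Y=1) weight 1/96
  (X=2, Z=2, Y=0) weight 1/28
  (X=3, Z=2, Y=1) weight 1/96
  (X=4, Z=2, Y=0) weight 5/96
Group by X:
  weight(X=1) = 1/96
  weight(X=2) = 1/28
  weight(X=3) = 1/96
  weight(X=4) = 5/96
Total weight = 1/96 + 1/28 + 1/96 + 5/96 = 73/672
P(X=1 | obs) = 1/96 / 73/672 = 7/73
P(X=2 | obs) = 1/28 / 73/672 = 24/73
P(X=3 | obs) = 1/96 / 73/672 = 7/73
P(X=4 | obs) = 5/96 / 73/672 = 35/73
argmax = 4

argmax_v P(X = v | obs) = 4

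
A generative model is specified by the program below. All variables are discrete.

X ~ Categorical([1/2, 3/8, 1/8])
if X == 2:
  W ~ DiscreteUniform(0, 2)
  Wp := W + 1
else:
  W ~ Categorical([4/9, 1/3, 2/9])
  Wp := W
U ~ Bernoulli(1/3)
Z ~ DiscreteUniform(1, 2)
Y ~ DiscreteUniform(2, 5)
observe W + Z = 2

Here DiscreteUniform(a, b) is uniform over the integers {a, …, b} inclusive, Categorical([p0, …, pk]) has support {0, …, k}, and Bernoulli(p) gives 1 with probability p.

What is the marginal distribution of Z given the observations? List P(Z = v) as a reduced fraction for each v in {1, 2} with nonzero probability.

Enumerate traces; 48 have nonzero weight after conditioning:
  (X=0, W=0, U=0, Z=2, Y=2) weight 1/54
  (X=0, W=0, U=0, Z=2, Y=3) weight 1/54
  (X=0, W=0, U=0, Z=2, Y=4) weight 1/54
  (X=0, W=0, U=0, Z=2, Y=5) weight 1/54
  (X=0, W=0, U=1, Z=2, Y=2) weight 1/108
  (X=0, W=0, U=1, Z=2, Y=3) weight 1/108
  (X=0, W=0, U=1, Z=2, Y=4) weight 1/108
  (X=0, W=0, U=1, Z=2, Y=5) weight 1/108
  (X=0, W=1, U=0, Z=1, Y=2) weight 1/72
  … 39 more
Group by Z:
  weight(Z=1) = 1/6
  weight(Z=2) = 31/144
Total weight = 1/6 + 31/144 = 55/144
P(Z=1 | obs) = 1/6 / 55/144 = 24/55
P(Z=2 | obs) = 31/144 / 55/144 = 31/55

P(Z=1) = 24/55, P(Z=2) = 31/55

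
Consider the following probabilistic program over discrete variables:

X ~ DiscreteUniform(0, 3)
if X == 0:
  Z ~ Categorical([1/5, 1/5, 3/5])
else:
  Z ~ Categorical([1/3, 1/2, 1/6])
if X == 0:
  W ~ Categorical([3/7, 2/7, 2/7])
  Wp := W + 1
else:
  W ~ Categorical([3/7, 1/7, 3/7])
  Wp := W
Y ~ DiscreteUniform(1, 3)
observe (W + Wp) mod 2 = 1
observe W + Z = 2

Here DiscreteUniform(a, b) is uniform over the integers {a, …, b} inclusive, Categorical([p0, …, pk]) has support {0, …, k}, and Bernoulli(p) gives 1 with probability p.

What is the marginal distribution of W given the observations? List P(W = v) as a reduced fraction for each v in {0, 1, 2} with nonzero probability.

P(W=0) = 9/13, P(W=1) = 2/13, P(W=2) = 2/13

Enumerate traces; 9 have nonzero weight after conditioning:
  (X=0, Z=0, W=2, Y=1) weight 1/210
  (X=0, Z=0, W=2, Y=2) weight 1/210
  (X=0, Z=0, W=2, Y=3) weight 1/210
  (X=0, Z=1, W=1, Y=1) weight 1/210
  (X=0, Z=1, W=1, Y=2) weight 1/210
  (X=0, Z=1, W=1, Y=3) weight 1/210
  (X=0, Z=2, W=0, Y=1) weight 3/140
  (X=0, Z=2, W=0, Y=2) weight 3/140
  … 1 more
Group by W:
  weight(W=0) = 9/140
  weight(W=1) = 1/70
  weight(W=2) = 1/70
Total weight = 9/140 + 1/70 + 1/70 = 13/140
P(W=0 | obs) = 9/140 / 13/140 = 9/13
P(W=1 | obs) = 1/70 / 13/140 = 2/13
P(W=2 | obs) = 1/70 / 13/140 = 2/13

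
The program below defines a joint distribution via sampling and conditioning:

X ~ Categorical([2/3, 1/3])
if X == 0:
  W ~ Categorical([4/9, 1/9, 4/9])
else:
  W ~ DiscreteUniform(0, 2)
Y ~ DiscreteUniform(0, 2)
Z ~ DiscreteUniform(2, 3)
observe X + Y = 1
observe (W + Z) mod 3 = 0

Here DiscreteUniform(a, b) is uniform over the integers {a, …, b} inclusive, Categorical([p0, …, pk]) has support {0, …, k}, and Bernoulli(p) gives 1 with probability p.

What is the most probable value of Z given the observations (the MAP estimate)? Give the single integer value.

Enumerate traces; 4 have nonzero weight after conditioning:
  (X=0, W=0, Y=1, Z=3) weight 4/81
  (X=0, W=1, Y=1, Z=2) weight 1/81
  (X=1, W=0, Y=0, Z=3) weight 1/54
  (X=1, W=1, Y=0, Z=2) weight 1/54
Group by Z:
  weight(Z=2) = 5/162
  weight(Z=3) = 11/162
Total weight = 5/162 + 11/162 = 8/81
P(Z=2 | obs) = 5/162 / 8/81 = 5/16
P(Z=3 | obs) = 11/162 / 8/81 = 11/16
argmax = 3

argmax_v P(Z = v | obs) = 3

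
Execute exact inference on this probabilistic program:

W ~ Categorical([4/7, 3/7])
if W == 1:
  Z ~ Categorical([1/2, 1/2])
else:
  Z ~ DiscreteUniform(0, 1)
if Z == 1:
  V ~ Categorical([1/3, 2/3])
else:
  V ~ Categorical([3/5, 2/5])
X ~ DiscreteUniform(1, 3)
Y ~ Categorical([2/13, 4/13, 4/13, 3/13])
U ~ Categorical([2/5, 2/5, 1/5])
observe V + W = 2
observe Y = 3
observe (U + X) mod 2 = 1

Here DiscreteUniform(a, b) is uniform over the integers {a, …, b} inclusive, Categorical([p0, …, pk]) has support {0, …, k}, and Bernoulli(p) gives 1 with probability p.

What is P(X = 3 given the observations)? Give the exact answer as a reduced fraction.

P(X = 3 | obs) = 3/8

Enumerate traces; 10 have nonzero weight after conditioning:
  (W=1, Z=0, V=1, X=1, Y=3, U=0) weight 6/2275
  (W=1, Z=0, V=1, X=1, Y=3, U=2) weight 3/2275
  (W=1, Z=0, V=1, X=2, Y=3, U=1) weight 6/2275
  (W=1, Z=0, V=1, X=3, Y=3, U=0) weight 6/2275
  (W=1, Z=0, V=1, X=3, Y=3, U=2) weight 3/2275
  (W=1, Z=1, V=1, X=1, Y=3, U=0) weight 2/455
  (W=1, Z=1, V=1, X=1, Y=3, U=2) weight 1/455
  (W=1, Z=1, V=1, X=2, Y=3, U=1) weight 2/455
  … 2 more
Group by X:
  weight(X=1) = 24/2275
  weight(X=2) = 16/2275
  weight(X=3) = 24/2275
Total weight = 24/2275 + 16/2275 + 24/2275 = 64/2275
P(X=1 | obs) = 24/2275 / 64/2275 = 3/8
P(X=2 | obs) = 16/2275 / 64/2275 = 1/4
P(X=3 | obs) = 24/2275 / 64/2275 = 3/8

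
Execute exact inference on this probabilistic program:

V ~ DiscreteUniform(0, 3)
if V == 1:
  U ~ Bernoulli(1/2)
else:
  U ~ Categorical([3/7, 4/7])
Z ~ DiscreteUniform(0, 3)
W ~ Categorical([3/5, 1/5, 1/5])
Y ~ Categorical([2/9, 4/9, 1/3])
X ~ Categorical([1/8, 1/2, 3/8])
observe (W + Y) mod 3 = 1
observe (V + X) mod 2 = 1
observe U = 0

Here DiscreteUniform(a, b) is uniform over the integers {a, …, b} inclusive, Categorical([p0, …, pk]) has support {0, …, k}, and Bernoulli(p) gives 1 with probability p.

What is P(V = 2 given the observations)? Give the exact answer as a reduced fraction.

Enumerate traces; 72 have nonzero weight after conditioning:
  (V=0, U=0, Z=0, W=0, Y=1, X=1) weight 1/280
  (V=0, U=0, Z=0, W=1, Y=0, X=1) weight 1/1680
  (V=0, U=0, Z=0, W=2, Y=2, X=1) weight 1/1120
  (V=0, U=0, Z=1, W=0, Y=1, X=1) weight 1/280
  (V=0, U=0, Z=1, W=1, Y=0, X=1) weight 1/1680
  (V=0, U=0, Z=1, W=2, Y=2, X=1) weight 1/1120
  (V=0, U=0, Z=2, W=0, Y=1, X=1) weight 1/280
  (V=0, U=0, Z=2, W=1, Y=0, X=1) weight 1/1680
  (V=1, U=0, Z=0, W=0, Y=1, X=0) weight 1/960
  (V=2, U=0, Z=0, W=0, Y=1, X=1) weight 1/280
  … 62 more
Group by V:
  weight(V=0) = 17/840
  weight(V=1) = 17/720
  weight(V=2) = 17/840
  weight(V=3) = 17/840
Total weight = 17/840 + 17/720 + 17/840 + 17/840 = 85/1008
P(V=0 | obs) = 17/840 / 85/1008 = 6/25
P(V=1 | obs) = 17/720 / 85/1008 = 7/25
P(V=2 | obs) = 17/840 / 85/1008 = 6/25
P(V=3 | obs) = 17/840 / 85/1008 = 6/25

P(V = 2 | obs) = 6/25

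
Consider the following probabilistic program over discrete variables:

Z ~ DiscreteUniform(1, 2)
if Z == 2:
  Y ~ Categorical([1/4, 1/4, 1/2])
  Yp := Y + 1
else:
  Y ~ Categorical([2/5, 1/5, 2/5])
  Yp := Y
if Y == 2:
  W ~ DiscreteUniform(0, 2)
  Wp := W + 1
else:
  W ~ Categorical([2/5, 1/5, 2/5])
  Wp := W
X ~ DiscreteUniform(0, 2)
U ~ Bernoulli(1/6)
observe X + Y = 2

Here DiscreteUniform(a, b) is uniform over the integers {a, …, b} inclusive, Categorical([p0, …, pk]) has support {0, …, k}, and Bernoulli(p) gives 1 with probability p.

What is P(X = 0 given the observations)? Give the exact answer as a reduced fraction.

Enumerate traces; 36 have nonzero weight after conditioning:
  (Z=1, Y=0, W=0, X=2, U=0) weight 1/45
  (Z=1, Y=0, W=0, X=2, U=1) weight 1/225
  (Z=1, Y=0, W=1, X=2, U=0) weight 1/90
  (Z=1, Y=0, W=1, X=2, U=1) weight 1/450
  (Z=1, Y=0, W=2, X=2, U=0) weight 1/45
  (Z=1, Y=0, W=2, X=2, U=1) weight 1/225
  (Z=1, Y=1, W=0, X=1, U=0) weight 1/90
  (Z=1, Y=1, W=0, X=1, U=1) weight 1/450
  (Z=1, Y=2, W=0, X=0, U=0) weight 1/54
  … 27 more
Group by X:
  weight(X=0) = 3/20
  weight(X=1) = 3/40
  weight(X=2) = 13/120
Total weight = 3/20 + 3/40 + 13/120 = 1/3
P(X=0 | obs) = 3/20 / 1/3 = 9/20
P(X=1 | obs) = 3/40 / 1/3 = 9/40
P(X=2 | obs) = 13/120 / 1/3 = 13/40

P(X = 0 | obs) = 9/20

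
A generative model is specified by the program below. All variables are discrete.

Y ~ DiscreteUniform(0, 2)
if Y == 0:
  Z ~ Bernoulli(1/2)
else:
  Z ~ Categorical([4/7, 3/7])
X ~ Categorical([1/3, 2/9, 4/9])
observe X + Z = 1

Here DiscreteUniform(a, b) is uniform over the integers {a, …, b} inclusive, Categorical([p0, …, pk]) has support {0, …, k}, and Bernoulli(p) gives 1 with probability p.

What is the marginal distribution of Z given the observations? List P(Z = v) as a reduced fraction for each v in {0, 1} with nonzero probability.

Enumerate traces; 6 have nonzero weight after conditioning:
  (Y=0, Z=0, X=1) weight 1/27
  (Y=0, Z=1, X=0) weight 1/18
  (Y=1, Z=0, X=1) weight 8/189
  (Y=1, Z=1, X=0) weight 1/21
  (Y=2, Z=0, X=1) weight 8/189
  (Y=2, Z=1, X=0) weight 1/21
Group by Z:
  weight(Z=0) = 23/189
  weight(Z=1) = 19/126
Total weight = 23/189 + 19/126 = 103/378
P(Z=0 | obs) = 23/189 / 103/378 = 46/103
P(Z=1 | obs) = 19/126 / 103/378 = 57/103

P(Z=0) = 46/103, P(Z=1) = 57/103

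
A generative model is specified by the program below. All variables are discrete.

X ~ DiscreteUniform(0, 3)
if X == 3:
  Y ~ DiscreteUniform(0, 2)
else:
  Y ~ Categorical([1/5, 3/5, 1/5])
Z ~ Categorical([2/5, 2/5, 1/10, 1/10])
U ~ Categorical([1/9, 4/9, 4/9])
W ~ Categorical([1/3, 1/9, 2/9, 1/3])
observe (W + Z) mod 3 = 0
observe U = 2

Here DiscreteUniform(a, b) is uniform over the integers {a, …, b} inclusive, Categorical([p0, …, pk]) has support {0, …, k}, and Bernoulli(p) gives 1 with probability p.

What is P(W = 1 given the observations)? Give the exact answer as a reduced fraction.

P(W = 1 | obs) = 1/39

Enumerate traces; 72 have nonzero weight after conditioning:
  (X=0, Y=0, Z=0, U=2, W=0) weight 2/675
  (X=0, Y=0, Z=0, U=2, W=3) weight 2/675
  (X=0, Y=0, Z=1, U=2, W=2) weight 4/2025
  (X=0, Y=0, Z=2, U=2, W=1) weight 1/4050
  (X=0, Y=0, Z=3, U=2, W=0) weight 1/1350
  (X=0, Y=0, Z=3, U=2, W=3) weight 1/1350
  (X=0, Y=1, Z=0, U=2, W=0) weight 2/225
  (X=0, Y=1, Z=0, U=2, W=3) weight 2/225
  … 64 more
Group by W:
  weight(W=0) = 2/27
  weight(W=1) = 2/405
  weight(W=2) = 16/405
  weight(W=3) = 2/27
Total weight = 2/27 + 2/405 + 16/405 + 2/27 = 26/135
P(W=0 | obs) = 2/27 / 26/135 = 5/13
P(W=1 | obs) = 2/405 / 26/135 = 1/39
P(W=2 | obs) = 16/405 / 26/135 = 8/39
P(W=3 | obs) = 2/27 / 26/135 = 5/13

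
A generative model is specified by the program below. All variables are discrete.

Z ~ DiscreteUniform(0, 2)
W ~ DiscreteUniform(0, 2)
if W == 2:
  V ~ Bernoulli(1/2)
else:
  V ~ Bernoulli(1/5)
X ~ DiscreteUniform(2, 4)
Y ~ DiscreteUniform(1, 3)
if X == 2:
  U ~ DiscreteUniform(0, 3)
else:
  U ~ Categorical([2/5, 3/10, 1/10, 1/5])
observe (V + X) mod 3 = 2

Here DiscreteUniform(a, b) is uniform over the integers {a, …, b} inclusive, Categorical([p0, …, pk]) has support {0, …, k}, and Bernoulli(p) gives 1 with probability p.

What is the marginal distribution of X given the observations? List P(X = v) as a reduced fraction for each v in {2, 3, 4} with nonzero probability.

Enumerate traces; 216 have nonzero weight after conditioning:
  (Z=0, W=0, V=0, X=2, Y=1, U=0) weight 1/405
  (Z=0, W=0, V=0, X=2, Y=1, U=1) weight 1/405
  (Z=0, W=0, V=0, X=2, Y=1, U=2) weight 1/405
  (Z=0, W=0, V=0, X=2, Y=1, U=3) weight 1/405
  (Z=0, W=0, V=0, X=2, Y=2, U=0) weight 1/405
  (Z=0, W=0, V=0, X=2, Y=2, U=1) weight 1/405
  (Z=0, W=0, V=0, X=2, Y=2, U=2) weight 1/405
  (Z=0, W=0, V=0, X=2, Y=2, U=3) weight 1/405
  (Z=0, W=0, V=1, X=4, Y=1, U=0) weight 2/2025
  … 207 more
Group by X:
  weight(X=2) = 7/30
  weight(X=4) = 1/10
Total weight = 7/30 + 1/10 = 1/3
P(X=2 | obs) = 7/30 / 1/3 = 7/10
P(X=4 | obs) = 1/10 / 1/3 = 3/10

P(X=2) = 7/10, P(X=4) = 3/10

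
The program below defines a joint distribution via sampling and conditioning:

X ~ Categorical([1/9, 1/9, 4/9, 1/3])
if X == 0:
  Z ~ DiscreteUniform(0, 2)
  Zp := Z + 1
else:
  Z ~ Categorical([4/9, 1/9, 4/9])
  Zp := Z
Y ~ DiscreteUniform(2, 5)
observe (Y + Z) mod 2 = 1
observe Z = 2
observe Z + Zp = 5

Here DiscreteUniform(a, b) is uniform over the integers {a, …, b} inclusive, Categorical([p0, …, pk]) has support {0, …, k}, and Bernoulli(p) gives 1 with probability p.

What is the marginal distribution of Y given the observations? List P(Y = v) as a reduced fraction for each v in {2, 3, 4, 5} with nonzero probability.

Enumerate traces; 2 have nonzero weight after conditioning:
  (X=0, Z=2, Y=3) weight 1/108
  (X=0, Z=2, Y=5) weight 1/108
Group by Y:
  weight(Y=3) = 1/108
  weight(Y=5) = 1/108
Total weight = 1/108 + 1/108 = 1/54
P(Y=3 | obs) = 1/108 / 1/54 = 1/2
P(Y=5 | obs) = 1/108 / 1/54 = 1/2

P(Y=3) = 1/2, P(Y=5) = 1/2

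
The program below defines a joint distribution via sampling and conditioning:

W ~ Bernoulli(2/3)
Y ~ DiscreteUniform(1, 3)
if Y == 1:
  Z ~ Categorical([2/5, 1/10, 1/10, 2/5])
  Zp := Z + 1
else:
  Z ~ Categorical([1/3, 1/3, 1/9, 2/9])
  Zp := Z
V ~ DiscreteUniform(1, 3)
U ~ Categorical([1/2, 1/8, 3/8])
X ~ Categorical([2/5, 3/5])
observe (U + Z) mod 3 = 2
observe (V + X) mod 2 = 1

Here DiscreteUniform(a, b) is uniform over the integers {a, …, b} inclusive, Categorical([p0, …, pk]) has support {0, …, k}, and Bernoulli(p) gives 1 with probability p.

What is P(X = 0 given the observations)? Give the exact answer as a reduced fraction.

Enumerate traces; 72 have nonzero weight after conditioning:
  (W=0, Y=1, Z=0, V=1, U=2, X=0) weight 1/450
  (W=0, Y=1, Z=0, V=2, U=2, X=1) weight 1/300
  (W=0, Y=1, Z=0, V=3, U=2, X=0) weight 1/450
  (W=0, Y=1, Z=1, V=1, U=1, X=0) weight 1/5400
  (W=0, Y=1, Z=1, V=2, U=1, X=1) weight 1/3600
  (W=0, Y=1, Z=1, V=3, U=1, X=0) weight 1/5400
  (W=0, Y=1, Z=2, V=1, U=0, X=0) weight 1/1350
  (W=0, Y=1, Z=2, V=2, U=0, X=1) weight 1/900
  … 64 more
Group by X:
  weight(X=0) = 701/8100
  weight(X=1) = 701/10800
Total weight = 701/8100 + 701/10800 = 4907/32400
P(X=0 | obs) = 701/8100 / 4907/32400 = 4/7
P(X=1 | obs) = 701/10800 / 4907/32400 = 3/7

P(X = 0 | obs) = 4/7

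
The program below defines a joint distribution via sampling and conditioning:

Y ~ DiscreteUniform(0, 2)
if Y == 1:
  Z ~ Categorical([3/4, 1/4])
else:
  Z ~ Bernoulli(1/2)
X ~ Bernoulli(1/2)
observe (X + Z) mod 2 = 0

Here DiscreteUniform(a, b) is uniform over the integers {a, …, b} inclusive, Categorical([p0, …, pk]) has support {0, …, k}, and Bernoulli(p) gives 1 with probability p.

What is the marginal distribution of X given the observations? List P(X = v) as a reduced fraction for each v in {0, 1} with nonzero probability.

Enumerate traces; 6 have nonzero weight after conditioning:
  (Y=0, Z=0, X=0) weight 1/12
  (Y=0, Z=1, X=1) weight 1/12
  (Y=1, Z=0, X=0) weight 1/8
  (Y=1, Z=1, X=1) weight 1/24
  (Y=2, Z=0, X=0) weight 1/12
  (Y=2, Z=1, X=1) weight 1/12
Group by X:
  weight(X=0) = 7/24
  weight(X=1) = 5/24
Total weight = 7/24 + 5/24 = 1/2
P(X=0 | obs) = 7/24 / 1/2 = 7/12
P(X=1 | obs) = 5/24 / 1/2 = 5/12

P(X=0) = 7/12, P(X=1) = 5/12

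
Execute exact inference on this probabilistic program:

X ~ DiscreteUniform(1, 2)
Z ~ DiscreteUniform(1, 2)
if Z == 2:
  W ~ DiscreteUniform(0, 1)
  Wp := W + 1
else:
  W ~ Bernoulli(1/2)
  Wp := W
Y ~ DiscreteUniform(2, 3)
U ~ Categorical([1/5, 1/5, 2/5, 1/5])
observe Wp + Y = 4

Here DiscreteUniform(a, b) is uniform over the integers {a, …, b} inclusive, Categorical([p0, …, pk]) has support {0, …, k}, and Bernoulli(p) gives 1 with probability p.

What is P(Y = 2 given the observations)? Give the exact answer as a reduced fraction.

P(Y = 2 | obs) = 1/3

Enumerate traces; 24 have nonzero weight after conditioning:
  (X=1, Z=1, W=1, Y=3, U=0) weight 1/80
  (X=1, Z=1, W=1, Y=3, U=1) weight 1/80
  (X=1, Z=1, W=1, Y=3, U=2) weight 1/40
  (X=1, Z=1, W=1, Y=3, U=3) weight 1/80
  (X=1, Z=2, W=0, Y=3, U=0) weight 1/80
  (X=1, Z=2, W=0, Y=3, U=1) weight 1/80
  (X=1, Z=2, W=0, Y=3, U=2) weight 1/40
  (X=1, Z=2, W=0, Y=3, U=3) weight 1/80
  (X=1, Z=2, W=1, Y=2, U=0) weight 1/80
  … 15 more
Group by Y:
  weight(Y=2) = 1/8
  weight(Y=3) = 1/4
Total weight = 1/8 + 1/4 = 3/8
P(Y=2 | obs) = 1/8 / 3/8 = 1/3
P(Y=3 | obs) = 1/4 / 3/8 = 2/3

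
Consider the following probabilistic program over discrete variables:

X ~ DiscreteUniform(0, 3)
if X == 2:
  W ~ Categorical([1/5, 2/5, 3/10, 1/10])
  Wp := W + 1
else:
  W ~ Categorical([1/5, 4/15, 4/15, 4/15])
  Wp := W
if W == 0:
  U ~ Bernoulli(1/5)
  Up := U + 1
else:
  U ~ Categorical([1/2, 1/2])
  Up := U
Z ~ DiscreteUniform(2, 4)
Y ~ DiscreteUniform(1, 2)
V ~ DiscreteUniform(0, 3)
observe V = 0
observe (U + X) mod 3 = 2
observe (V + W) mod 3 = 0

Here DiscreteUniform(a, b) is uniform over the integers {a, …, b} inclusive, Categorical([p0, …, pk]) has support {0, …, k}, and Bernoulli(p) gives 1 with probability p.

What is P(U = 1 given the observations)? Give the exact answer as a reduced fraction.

Enumerate traces; 24 have nonzero weight after conditioning:
  (X=1, W=0, U=1, Z=2, Y=1, V=0) weight 1/2400
  (X=1, W=0, U=1, Z=2, Y=2, V=0) weight 1/2400
  (X=1, W=0, U=1, Z=3, Y=1, V=0) weight 1/2400
  (X=1, W=0, U=1, Z=3, Y=2, V=0) weight 1/2400
  (X=1, W=0, U=1, Z=4, Y=1, V=0) weight 1/2400
  (X=1, W=0, U=1, Z=4, Y=2, V=0) weight 1/2400
  (X=1, W=3, U=1, Z=2, Y=1, V=0) weight 1/720
  (X=1, W=3, U=1, Z=2, Y=2, V=0) weight 1/720
  (X=2, W=0, U=0, Z=2, Y=1, V=0) weight 1/600
  … 15 more
Group by U:
  weight(U=0) = 21/1600
  weight(U=1) = 13/1200
Total weight = 21/1600 + 13/1200 = 23/960
P(U=0 | obs) = 21/1600 / 23/960 = 63/115
P(U=1 | obs) = 13/1200 / 23/960 = 52/115

P(U = 1 | obs) = 52/115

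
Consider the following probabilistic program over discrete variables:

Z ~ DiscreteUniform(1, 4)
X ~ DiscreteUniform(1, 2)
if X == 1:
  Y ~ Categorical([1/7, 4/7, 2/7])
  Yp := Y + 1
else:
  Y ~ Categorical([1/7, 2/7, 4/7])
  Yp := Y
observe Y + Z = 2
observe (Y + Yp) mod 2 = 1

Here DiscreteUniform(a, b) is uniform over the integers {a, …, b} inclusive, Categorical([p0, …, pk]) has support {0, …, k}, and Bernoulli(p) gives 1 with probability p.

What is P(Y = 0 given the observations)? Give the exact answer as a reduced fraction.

Enumerate traces; 2 have nonzero weight after conditioning:
  (Z=1, X=1, Y=1) weight 1/14
  (Z=2, X=1, Y=0) weight 1/56
Group by Y:
  weight(Y=0) = 1/56
  weight(Y=1) = 1/14
Total weight = 1/56 + 1/14 = 5/56
P(Y=0 | obs) = 1/56 / 5/56 = 1/5
P(Y=1 | obs) = 1/14 / 5/56 = 4/5

P(Y = 0 | obs) = 1/5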